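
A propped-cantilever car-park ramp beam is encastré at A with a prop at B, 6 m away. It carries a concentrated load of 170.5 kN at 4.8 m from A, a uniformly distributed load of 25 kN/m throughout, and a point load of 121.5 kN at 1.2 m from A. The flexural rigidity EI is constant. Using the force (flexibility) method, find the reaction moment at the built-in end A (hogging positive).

M_A = 315.7 kN·m

Choose R_B as the redundant. The primary structure is the cantilever fixed at A.
Downward deflection at the released point B due to the loads:
  point load 170.5 at a = 4.8: Pa²(3L − a)/(6EI) = 8642/EI
  UDL 25: wL⁴/(8EI) = 4050/EI
  point load 121.5 at a = 1.2: Pa²(3L − a)/(6EI) = 489.9/EI
  δ_0 = 13182/EI
Tip deflection under a unit load at B: L³/(3EI) = 72/EI.
Compatibility at B: δ_0 − R_B·δ_{BB} = 0, so R_B = 13182/72 = 183.1 kN.
Moment equilibrium about A: M_A = Σ(load moments about A) − R_B·L = 1414 − 183.1×6 = 315.7 kN·m.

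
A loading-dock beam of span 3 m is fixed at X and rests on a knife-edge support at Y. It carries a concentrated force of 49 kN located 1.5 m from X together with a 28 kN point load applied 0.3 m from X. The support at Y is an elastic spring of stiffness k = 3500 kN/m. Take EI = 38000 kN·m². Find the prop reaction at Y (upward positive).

R_Y = 7.124 kN

Choose R_Y as the redundant. The primary structure is the cantilever fixed at X.
Downward deflection at the released point Y due to the loads:
  point load 49 at a = 1.5: Pa²(3L − a)/(6EI) = 137.8/EI
  point load 28 at a = 0.3: Pa²(3L − a)/(6EI) = 3.654/EI
  δ_0 = 141.5/EI
Tip deflection under a unit load at Y: L³/(3EI) = 9/EI.
With EI = 38000 kN·m²: δ_0 = 0.003723 m and δ_{YY} = 0.000237 m/kN.
Compatibility — the spring shortens by R_Y/k under the reaction it provides: δ_0 − R_Y·δ_{YY} = R_Y/k. With 1/k = 0.000286 m/kN, R_Y = δ_0 / (δ_{YY} + 1/k) = 0.003723 / (0.000237 + 0.000286) = 7.124 kN.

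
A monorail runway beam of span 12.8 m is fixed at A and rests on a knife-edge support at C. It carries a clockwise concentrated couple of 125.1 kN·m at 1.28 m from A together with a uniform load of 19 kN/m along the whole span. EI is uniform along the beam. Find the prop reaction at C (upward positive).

R_C = 93.99 kN

Release the roller at C. Primary structure: cantilever fixed at A.
Primary-structure tip deflection at C by superposition:
  clockwise couple 125.1 at a = 1.28: M₀a(2L − a)/(2EI) = 1947/EI
  UDL 19: wL⁴/(8EI) = 63753/EI
  δ_0 = 65701/EI
Flexibility coefficient — unit upward force at C: δ_{CC} = L³/(3EI) = 699.1/EI.
The prop prevents deflection at C: R_C = δ_0/δ_{CC} = 65701/699.1 = 93.99 kN.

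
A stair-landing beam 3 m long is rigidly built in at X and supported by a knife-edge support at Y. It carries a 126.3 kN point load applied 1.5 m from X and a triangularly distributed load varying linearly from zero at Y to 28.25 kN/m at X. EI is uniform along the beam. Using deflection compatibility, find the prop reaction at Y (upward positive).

R_Y = 47.94 kN

Choose R_Y as the redundant. The primary structure is the cantilever fixed at X.
Free-end deflection of the primary structure under the applied loading (downward +):
  point load 126.3 at a = 1.5: Pa²(3L − a)/(6EI) = 355.2/EI
  triangular load, peak 28.25 at the fixed end: w₀L⁴/(30EI) = 76.28/EI
  δ_0 = 431.5/EI
Flexibility coefficient — unit upward force at Y: δ_{YY} = L³/(3EI) = 9/EI.
The prop prevents deflection at Y: R_Y = δ_0/δ_{YY} = 431.5/9 = 47.94 kN.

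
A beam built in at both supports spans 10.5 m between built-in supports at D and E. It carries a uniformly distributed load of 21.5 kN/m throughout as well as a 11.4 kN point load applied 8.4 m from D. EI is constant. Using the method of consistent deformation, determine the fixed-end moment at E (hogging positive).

M_E = 212.9 kN·m

Take the two fixed-end moments M_D, M_E as redundants; the released structure is the simple span DE.
End rotations of the released simple span under the applied load (×1/EI):
  at D: UDL 21.5: wL³/(24EI) = 1037/EI
  at E: UDL 21.5: wL³/(24EI) = 1037/EI
  at D: point load 11.4 at a = 8.4: Pab(L + b)/(6LEI) = 40.22/EI
  at E: point load 11.4 at a = 8.4: Pab(L + a)/(6LEI) = 60.33/EI
  θ_D0 = 1077/EI,  θ_E0 = 1097/EI
Flexibility coefficients: a unit moment at one end gives L/(3EI) there and L/(6EI) at the far end, so f₁₁ = f₂₂ = 3.5/EI and f₁₂ = f₂₁ = 1.75/EI.
Compatibility — zero rotation at each built-in end:
  3.5 M_D + 1.75 M_E = 1077
  1.75 M_D + 3.5 M_E = 1097
Solving the pair gives M_D = 201.4 kN·m and M_E = 212.9 kN·m (hogging).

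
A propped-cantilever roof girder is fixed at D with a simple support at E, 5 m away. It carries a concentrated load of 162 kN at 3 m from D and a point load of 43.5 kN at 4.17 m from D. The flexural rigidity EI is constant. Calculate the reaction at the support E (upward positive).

R_E = 102.8 kN

Choose R_E as the redundant. The primary structure is the cantilever fixed at D.
Primary-structure tip deflection at E by superposition:
  point load 162 at a = 3: Pa²(3L − a)/(6EI) = 2916/EI
  point load 43.5 at a = 4.17: Pa²(3L − a)/(6EI) = 1365/EI
  δ_0 = 4281/EI
Flexibility coefficient — unit upward force at E: δ_{EE} = L³/(3EI) = 41.67/EI.
Compatibility at E: δ_0 − R_E·δ_{EE} = 0, so R_E = 4281/41.67 = 102.8 kN.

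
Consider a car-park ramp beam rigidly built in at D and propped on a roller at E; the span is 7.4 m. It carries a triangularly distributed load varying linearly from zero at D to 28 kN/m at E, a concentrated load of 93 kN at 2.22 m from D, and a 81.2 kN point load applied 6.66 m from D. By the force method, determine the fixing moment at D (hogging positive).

Take the reaction at E as the redundant and release it; the primary structure is a cantilever fixed at D.
Deflection at E on the released cantilever, summing each load's contribution:
  triangular load, peak 28 at the free end: 11w₀L⁴/(120EI) = 7697/EI
  point load 93 at a = 2.22: Pa²(3L − a)/(6EI) = 1526/EI
  point load 81.2 at a = 6.66: Pa²(3L − a)/(6EI) = 9328/EI
  δ_0 = 18551/EI
Flexibility coefficient — unit upward force at E: δ_{EE} = L³/(3EI) = 135.1/EI.
Compatibility at E: δ_0 − R_E·δ_{EE} = 0, so R_E = 18551/135.1 = 137.3 kN.
Moment equilibrium about D: M_D = Σ(load moments about D) − R_E·L = 1258 − 137.3×7.4 = 242 kN·m.

M_D = 242 kN·m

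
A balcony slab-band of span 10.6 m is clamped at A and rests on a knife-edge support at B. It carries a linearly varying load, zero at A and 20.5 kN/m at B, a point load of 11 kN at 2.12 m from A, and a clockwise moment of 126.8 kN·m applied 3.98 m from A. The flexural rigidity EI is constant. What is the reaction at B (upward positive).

Release the roller at B. Primary structure: cantilever fixed at A.
Deflection at B on the released cantilever, summing each load's contribution:
  triangular load, peak 20.5 at the free end: 11w₀L⁴/(120EI) = 23724/EI
  point load 11 at a = 2.12: Pa²(3L − a)/(6EI) = 244.6/EI
  clockwise couple 126.8 at a = 3.98: M₀a(2L − a)/(2EI) = 4345/EI
  δ_0 = 28314/EI
Flexibility coefficient — unit upward force at B: δ_{BB} = L³/(3EI) = 397/EI.
The prop prevents deflection at B: R_B = δ_0/δ_{BB} = 28314/397 = 71.32 kN.

R_B = 71.32 kN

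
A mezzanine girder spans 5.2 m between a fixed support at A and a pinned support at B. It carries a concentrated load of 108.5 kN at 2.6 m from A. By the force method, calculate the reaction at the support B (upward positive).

R_B = 33.91 kN

Release the roller at B. Primary structure: cantilever fixed at A.
Downward deflection at the released point B due to the loads:
  point load 108.5 at a = 2.6: Pa²(3L − a)/(6EI) = 1589/EI
Tip deflection under a unit load at B: L³/(3EI) = 46.87/EI.
Compatibility at B: δ_0 − R_B·δ_{BB} = 0, so R_B = 1589/46.87 = 33.91 kN.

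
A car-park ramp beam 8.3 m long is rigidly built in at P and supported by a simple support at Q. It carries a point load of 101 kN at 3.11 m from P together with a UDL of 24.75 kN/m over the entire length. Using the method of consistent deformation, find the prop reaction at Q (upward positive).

R_Q = 95.65 kN

Choose R_Q as the redundant. The primary structure is the cantilever fixed at P.
Free-end deflection of the primary structure under the applied loading (downward +):
  point load 101 at a = 3.11: Pa²(3L − a)/(6EI) = 3548/EI
  UDL 24.75: wL⁴/(8EI) = 14682/EI
  δ_0 = 18230/EI
Tip deflection under a unit load at Q: L³/(3EI) = 190.6/EI.
Compatibility at Q: δ_0 − R_Q·δ_{QQ} = 0, so R_Q = 18230/190.6 = 95.65 kN.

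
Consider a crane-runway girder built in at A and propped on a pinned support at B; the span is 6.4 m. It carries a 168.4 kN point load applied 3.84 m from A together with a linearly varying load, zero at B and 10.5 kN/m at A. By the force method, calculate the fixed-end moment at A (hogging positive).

M_A = 209.7 kN·m

Take the reaction at B as the redundant and release it; the primary structure is a cantilever fixed at A.
Deflection at B on the released cantilever, summing each load's contribution:
  point load 168.4 at a = 3.84: Pa²(3L − a)/(6EI) = 6357/EI
  triangular load, peak 10.5 at the fixed end: w₀L⁴/(30EI) = 587.2/EI
  δ_0 = 6944/EI
Tip deflection under a unit load at B: L³/(3EI) = 87.38/EI.
Compatibility at B: δ_0 − R_B·δ_{BB} = 0, so R_B = 6944/87.38 = 79.47 kN.
Moment equilibrium about A: M_A = Σ(load moments about A) − R_B·L = 718.3 − 79.47×6.4 = 209.7 kN·m.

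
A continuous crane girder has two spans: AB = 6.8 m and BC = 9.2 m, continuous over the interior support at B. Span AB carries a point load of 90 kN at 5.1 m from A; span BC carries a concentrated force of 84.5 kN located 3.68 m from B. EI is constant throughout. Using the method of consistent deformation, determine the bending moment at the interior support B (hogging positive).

Insert a hinge at B; M_B is the redundant, and each span becomes simply supported.
Discontinuity in slope at B on the released structure — sum the simple-span end rotations:
  span AB: point load 90 at a = 5.1: Pab(L + a)/(6LEI) = 227.6/EI
  span BC: point load 84.5 at a = 3.68: Pab(L + b)/(6LEI) = 457.7/EI
  relative rotation θ_0 = (227.6 + 457.7)/EI = 685.3/EI
A unit hogging moment at B produces rotation L₁/(3EI) + L₂/(3EI) = 5.333/EI.
Slope continuity at B: θ_0 = M_B·5.333/EI, so M_B = 685.3/5.333 = 128.5 kN·m (hogging).

M_B = 128.5 kN·m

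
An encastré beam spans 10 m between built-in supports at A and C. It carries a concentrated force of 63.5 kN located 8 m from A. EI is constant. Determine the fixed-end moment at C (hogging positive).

M_C = 81.28 kN·m

Release both end moments; the primary structure is a simply-supported span AC with redundants M_A and M_C.
Simple-span end rotations at A and C under the given loads:
  at A: point load 63.5 at a = 8: Pab(L + b)/(6LEI) = 203.2/EI
  at C: point load 63.5 at a = 8: Pab(L + a)/(6LEI) = 304.8/EI
  θ_A0 = 203.2/EI,  θ_C0 = 304.8/EI
Flexibility coefficients: a unit moment at one end gives L/(3EI) there and L/(6EI) at the far end, so f₁₁ = f₂₂ = 3.333/EI and f₁₂ = f₂₁ = 1.667/EI.
Compatibility — zero rotation at each built-in end:
  3.333 M_A + 1.667 M_C = 203.2
  1.667 M_A + 3.333 M_C = 304.8
Solving the pair gives M_A = 20.32 kN·m and M_C = 81.28 kN·m (hogging).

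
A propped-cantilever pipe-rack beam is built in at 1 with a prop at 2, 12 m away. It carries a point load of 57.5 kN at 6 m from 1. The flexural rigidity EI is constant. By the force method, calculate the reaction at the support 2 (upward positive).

Remove the prop at 2; the released (primary) structure is a cantilever built in at 1.
Deflection at 2 on the released cantilever, summing each load's contribution:
  point load 57.5 at a = 6: Pa²(3L − a)/(6EI) = 10350/EI
Tip deflection under a unit load at 2: L³/(3EI) = 576/EI.
Compatibility at 2: δ_0 − R_2·δ_{22} = 0, so R_2 = 10350/576 = 17.97 kN.

R_2 = 17.97 kN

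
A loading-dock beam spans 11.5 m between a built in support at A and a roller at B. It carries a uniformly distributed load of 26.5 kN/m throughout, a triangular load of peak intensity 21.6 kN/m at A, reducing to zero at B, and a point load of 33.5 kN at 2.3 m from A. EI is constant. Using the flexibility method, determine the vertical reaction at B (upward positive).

R_B = 141 kN

Remove the prop at B; the released (primary) structure is a cantilever built in at A.
Deflection at B on the released cantilever, summing each load's contribution:
  UDL 26.5: wL⁴/(8EI) = 57936/EI
  triangular load, peak 21.6 at the fixed end: w₀L⁴/(30EI) = 12593/EI
  point load 33.5 at a = 2.3: Pa²(3L − a)/(6EI) = 951.1/EI
  δ_0 = 71480/EI
Flexibility coefficient — unit upward force at B: δ_{BB} = L³/(3EI) = 507/EI.
Compatibility at B: δ_0 − R_B·δ_{BB} = 0, so R_B = 71480/507 = 141 kN.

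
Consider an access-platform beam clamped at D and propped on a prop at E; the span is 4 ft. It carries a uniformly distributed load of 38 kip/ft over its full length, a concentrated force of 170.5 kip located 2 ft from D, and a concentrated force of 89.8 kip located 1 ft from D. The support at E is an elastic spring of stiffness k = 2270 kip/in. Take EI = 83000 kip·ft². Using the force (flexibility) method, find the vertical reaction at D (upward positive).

R_D = 309 kip

Take the reaction at E as the redundant and release it; the primary structure is a cantilever fixed at D.
Deflection at E on the released cantilever, summing each load's contribution:
  UDL 38: wL⁴/(8EI) = 1216/EI
  point load 170.5 at a = 2: Pa²(3L − a)/(6EI) = 1137/EI
  point load 89.8 at a = 1: Pa²(3L − a)/(6EI) = 164.6/EI
  δ_0 = 2517/EI
Tip deflection under a unit load at E: L³/(3EI) = 21.33/EI.
With EI = 83000 kip·ft²: δ_0 = 0.030329 ft and δ_{EE} = 0.000257 ft/kip.
Compatibility — the spring shortens by R_E/k under the reaction it provides: δ_0 − R_E·δ_{EE} = R_E/k. With 1/k = 1/(2270×12) ft/kip = 0.000037 ft/kip, R_E = δ_0 / (δ_{EE} + 1/k) = 0.030329 / (0.000257 + 0.000037) = 103.3 kip.
Vertical equilibrium: R_D = ΣP − R_E = 412.3 − 103.3 = 309 kip.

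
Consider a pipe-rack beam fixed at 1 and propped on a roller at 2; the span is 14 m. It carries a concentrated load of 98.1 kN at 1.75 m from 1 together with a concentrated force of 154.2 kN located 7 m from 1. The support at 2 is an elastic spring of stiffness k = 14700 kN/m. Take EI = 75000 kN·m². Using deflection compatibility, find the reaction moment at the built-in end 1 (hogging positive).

M_1 = 549.5 kN·m

Release the roller at 2. Primary structure: cantilever fixed at 1.
Free-end deflection of the primary structure under the applied loading (downward +):
  point load 98.1 at a = 1.75: Pa²(3L − a)/(6EI) = 2015/EI
  point load 154.2 at a = 7: Pa²(3L − a)/(6EI) = 44076/EI
  δ_0 = 46091/EI
Tip deflection under a unit load at 2: L³/(3EI) = 914.7/EI.
With EI = 75000 kN·m²: δ_0 = 0.61455 m and δ_{22} = 0.012196 m/kN.
Compatibility — the spring shortens by R_2/k under the reaction it provides: δ_0 − R_2·δ_{22} = R_2/k. With 1/k = 0.000068 m/kN, R_2 = δ_0 / (δ_{22} + 1/k) = 0.61455 / (0.012196 + 0.000068) = 50.11 kN.
Moment equilibrium about 1: M_1 = Σ(load moments about 1) − R_2·L = 1251 − 50.11×14 = 549.5 kN·m.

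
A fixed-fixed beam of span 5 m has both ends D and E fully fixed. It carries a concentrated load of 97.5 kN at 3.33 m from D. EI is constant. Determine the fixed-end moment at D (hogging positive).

Release both end moments; the primary structure is a simply-supported span DE with redundants M_D and M_E.
End rotations of the released simple span under the applied load (×1/EI):
  at D: point load 97.5 at a = 3.33: Pab(L + b)/(6LEI) = 120.6/EI
  at E: point load 97.5 at a = 3.33: Pab(L + a)/(6LEI) = 150.6/EI
  θ_D0 = 120.6/EI,  θ_E0 = 150.6/EI
Flexibility coefficients: a unit moment at one end gives L/(3EI) there and L/(6EI) at the far end, so f₁₁ = f₂₂ = 1.667/EI and f₁₂ = f₂₁ = 0.8333/EI.
Compatibility — zero rotation at each built-in end:
  1.667 M_D + 0.8333 M_E = 120.6
  0.8333 M_D + 1.667 M_E = 150.6
Solving the pair gives M_D = 36.22 kN·m and M_E = 72.22 kN·m (hogging).

M_D = 36.22 kN·m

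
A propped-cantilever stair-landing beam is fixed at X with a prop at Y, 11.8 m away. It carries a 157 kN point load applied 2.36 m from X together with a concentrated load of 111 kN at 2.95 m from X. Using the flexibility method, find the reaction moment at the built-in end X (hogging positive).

M_X = 481.7 kN·m

Choose R_Y as the redundant. The primary structure is the cantilever fixed at X.
Primary-structure tip deflection at Y by superposition:
  point load 157 at a = 2.36: Pa²(3L − a)/(6EI) = 4815/EI
  point load 111 at a = 2.95: Pa²(3L − a)/(6EI) = 5224/EI
  δ_0 = 10040/EI
Flexibility coefficient — unit upward force at Y: δ_{YY} = L³/(3EI) = 547.7/EI.
The prop prevents deflection at Y: R_Y = δ_0/δ_{YY} = 10040/547.7 = 18.33 kN.
Moment equilibrium about X: M_X = Σ(load moments about X) − R_Y·L = 698 − 18.33×11.8 = 481.7 kN·m.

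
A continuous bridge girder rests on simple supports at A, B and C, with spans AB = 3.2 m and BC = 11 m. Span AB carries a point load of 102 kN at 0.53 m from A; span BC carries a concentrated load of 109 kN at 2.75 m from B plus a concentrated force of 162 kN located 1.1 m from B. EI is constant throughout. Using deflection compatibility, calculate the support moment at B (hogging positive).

M_B = 276.3 kN·m

Take M_B as the redundant. Released structure: two simple spans AB and BC with a hinge at B.
Discontinuity in slope at B on the released structure — sum the simple-span end rotations:
  span AB: point load 102 at a = 0.53: Pab(L + a)/(6LEI) = 28.04/EI
  span BC: point load 109 at a = 2.75: Pab(L + b)/(6LEI) = 721.3/EI
  span BC: point load 162 at a = 1.1: Pab(L + b)/(6LEI) = 558.7/EI
  relative rotation θ_0 = (28.04 + 1280)/EI = 1308/EI
A unit hogging moment at B produces rotation L₁/(3EI) + L₂/(3EI) = 4.733/EI.
Compatibility: M_B·(L₁+L₂)/(3EI) = θ_0, giving M_B = 276.3 kN·m (hogging).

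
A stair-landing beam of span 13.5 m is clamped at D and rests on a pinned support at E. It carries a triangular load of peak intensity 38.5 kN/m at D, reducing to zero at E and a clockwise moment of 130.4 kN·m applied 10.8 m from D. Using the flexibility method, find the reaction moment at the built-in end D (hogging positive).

M_D = 410.4 kN·m

Release the roller at E. Primary structure: cantilever fixed at D.
Primary-structure tip deflection at E by superposition:
  triangular load, peak 38.5 at the fixed end: w₀L⁴/(30EI) = 42626/EI
  clockwise couple 130.4 at a = 10.8: M₀a(2L − a)/(2EI) = 11407/EI
  δ_0 = 54033/EI
Tip deflection under a unit load at E: L³/(3EI) = 820.1/EI.
Compatibility at E: δ_0 − R_E·δ_{EE} = 0, so R_E = 54033/820.1 = 65.88 kN.
Moment equilibrium about D: M_D = Σ(load moments about D) − R_E·L = 1300 − 65.88×13.5 = 410.4 kN·m.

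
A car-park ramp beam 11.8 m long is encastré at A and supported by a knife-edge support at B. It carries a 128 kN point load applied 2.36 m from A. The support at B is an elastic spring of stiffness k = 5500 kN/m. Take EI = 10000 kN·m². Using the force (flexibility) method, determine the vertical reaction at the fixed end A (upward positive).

Release the roller at B. Primary structure: cantilever fixed at A.
Free-end deflection of the primary structure under the applied loading (downward +):
  point load 128 at a = 2.36: Pa²(3L − a)/(6EI) = 3926/EI
Tip deflection under a unit load at B: L³/(3EI) = 547.7/EI.
With EI = 10000 kN·m²: δ_0 = 0.39258 m and δ_{BB} = 0.054768 m/kN.
Compatibility — the spring shortens by R_B/k under the reaction it provides: δ_0 − R_B·δ_{BB} = R_B/k. With 1/k = 0.000182 m/kN, R_B = δ_0 / (δ_{BB} + 1/k) = 0.39258 / (0.054768 + 0.000182) = 7.144 kN.
Vertical equilibrium: R_A = ΣP − R_B = 128 − 7.144 = 120.9 kN.

R_A = 120.9 kN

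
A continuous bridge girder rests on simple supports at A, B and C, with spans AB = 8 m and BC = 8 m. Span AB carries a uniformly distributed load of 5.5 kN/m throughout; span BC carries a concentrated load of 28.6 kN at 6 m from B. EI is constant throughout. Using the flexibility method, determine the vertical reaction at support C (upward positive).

R_C = 17.02 kN

Take M_B as the redundant. Released structure: two simple spans AB and BC with a hinge at B.
Rotations at B on the released spans (each span's end-slope, ×1/EI):
  span AB: UDL 5.5: wL³/(24EI) = 117.3/EI
  span BC: point load 28.6 at a = 6: Pab(L + b)/(6LEI) = 71.5/EI
  relative rotation θ_0 = (117.3 + 71.5)/EI = 188.8/EI
A unit hogging moment at B produces rotation L₁/(3EI) + L₂/(3EI) = 5.333/EI.
Compatibility: M_B·(L₁+L₂)/(3EI) = θ_0, giving M_B = 35.41 kN·m (hogging).
Span BC, ΣM about C: R_B^{BC}·8 = 57.2 + 35.41, so R_B^{BC} = 11.58 kN and R_C = 28.6 − 11.58 = 17.02 kN.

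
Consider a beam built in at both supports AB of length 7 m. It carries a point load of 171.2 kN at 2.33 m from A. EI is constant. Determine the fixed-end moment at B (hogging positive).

Take the two fixed-end moments M_A, M_B as redundants; the released structure is the simple span AB.
End rotations of the released simple span under the applied load (×1/EI):
  at A: point load 171.2 at a = 2.33: Pab(L + b)/(6LEI) = 517.6/EI
  at B: point load 171.2 at a = 2.33: Pab(L + a)/(6LEI) = 413.8/EI
  θ_A0 = 517.6/EI,  θ_B0 = 413.8/EI
Flexibility coefficients: a unit moment at one end gives L/(3EI) there and L/(6EI) at the far end, so f₁₁ = f₂₂ = 2.333/EI and f₁₂ = f₂₁ = 1.167/EI.
Compatibility — zero rotation at each built-in end:
  2.333 M_A + 1.167 M_B = 517.6
  1.167 M_A + 2.333 M_B = 413.8
Solving the pair gives M_A = 177.5 kN·m and M_B = 88.58 kN·m (hogging).

M_B = 88.58 kN·m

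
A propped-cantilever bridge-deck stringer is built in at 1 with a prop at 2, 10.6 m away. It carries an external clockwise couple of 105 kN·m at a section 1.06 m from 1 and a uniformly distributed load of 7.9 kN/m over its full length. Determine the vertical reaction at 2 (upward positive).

R_2 = 34.23 kN

Take the reaction at 2 as the redundant and release it; the primary structure is a cantilever fixed at 1.
Free-end deflection of the primary structure under the applied loading (downward +):
  clockwise couple 105 at a = 1.06: M₀a(2L − a)/(2EI) = 1121/EI
  UDL 7.9: wL⁴/(8EI) = 12467/EI
  δ_0 = 13588/EI
Tip deflection under a unit load at 2: L³/(3EI) = 397/EI.
The prop prevents deflection at 2: R_2 = δ_0/δ_{22} = 13588/397 = 34.23 kN.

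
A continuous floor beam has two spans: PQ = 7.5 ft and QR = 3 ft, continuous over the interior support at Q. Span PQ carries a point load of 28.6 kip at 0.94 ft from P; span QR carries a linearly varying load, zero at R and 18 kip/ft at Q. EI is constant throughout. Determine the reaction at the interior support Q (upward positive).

Release continuity at Q by inserting a hinge; the redundant is the internal moment M_Q. The primary structure is two simply-supported spans PQ and QR.
Discontinuity in slope at Q on the released structure — sum the simple-span end rotations:
  span PQ: point load 28.6 at a = 0.94: Pab(L + a)/(6LEI) = 33.08/EI
  span QR: triangular load, peak 18: w₀L³/(45EI) = 10.8/EI
  relative rotation θ_0 = (33.08 + 10.8)/EI = 43.88/EI
A unit hogging moment at Q produces rotation L₁/(3EI) + L₂/(3EI) = 3.5/EI.
Slope continuity at Q: θ_0 = M_Q·3.5/EI, so M_Q = 43.88/3.5 = 12.54 kip·ft (hogging).
Span PQ, ΣM about P with M_Q applied at Q: R_Q^{PQ}·7.5 = 26.88 + 12.54, so R_Q^{PQ} = 5.256 kip and R_P = 28.6 − 5.256 = 23.34 kip.
Span QR, ΣM about R: R_Q^{QR}·3 = 54 + 12.54, so R_Q^{QR} = 22.18 kip and R_R = 27 − 22.18 = 4.821 kip.
R_Q = 5.256 + 22.18 = 27.43 kip.

R_Q = 27.43 kip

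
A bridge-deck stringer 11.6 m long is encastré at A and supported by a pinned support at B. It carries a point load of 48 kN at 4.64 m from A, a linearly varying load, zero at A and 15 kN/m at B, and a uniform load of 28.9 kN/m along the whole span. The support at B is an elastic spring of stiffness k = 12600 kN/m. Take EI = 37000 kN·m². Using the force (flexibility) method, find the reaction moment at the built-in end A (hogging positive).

M_A = 722.7 kN·m

Take the reaction at B as the redundant and release it; the primary structure is a cantilever fixed at A.
Deflection at B on the released cantilever, summing each load's contribution:
  point load 48 at a = 4.64: Pa²(3L − a)/(6EI) = 5195/EI
  triangular load, peak 15 at the free end: 11w₀L⁴/(120EI) = 24896/EI
  UDL 28.9: wL⁴/(8EI) = 65409/EI
  δ_0 = 95500/EI
Flexibility coefficient — unit upward force at B: δ_{BB} = L³/(3EI) = 520.3/EI.
With EI = 37000 kN·m²: δ_0 = 2.5811 m and δ_{BB} = 0.014062 m/kN.
Compatibility — the spring shortens by R_B/k under the reaction it provides: δ_0 − R_B·δ_{BB} = R_B/k. With 1/k = 0.000079 m/kN, R_B = δ_0 / (δ_{BB} + 1/k) = 2.5811 / (0.014062 + 0.000079) = 182.5 kN.
Moment equilibrium about A: M_A = Σ(load moments about A) − R_B·L = 2840 − 182.5×11.6 = 722.7 kN·m.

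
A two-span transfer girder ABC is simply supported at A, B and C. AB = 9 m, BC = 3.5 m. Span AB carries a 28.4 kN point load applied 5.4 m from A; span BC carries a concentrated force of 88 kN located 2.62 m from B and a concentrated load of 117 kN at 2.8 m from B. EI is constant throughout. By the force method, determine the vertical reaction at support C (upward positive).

R_C = 143.3 kN

Release continuity at B by inserting a hinge; the redundant is the internal moment M_B. The primary structure is two simply-supported spans AB and BC.
End slopes at the hinge B, treating each span as simply supported:
  span AB: point load 28.4 at a = 5.4: Pab(L + a)/(6LEI) = 147.2/EI
  span BC: point load 88 at a = 2.62: Pab(L + b)/(6LEI) = 42.32/EI
  span BC: point load 117 at a = 2.8: Pab(L + b)/(6LEI) = 45.86/EI
  relative rotation θ_0 = (147.2 + 88.18)/EI = 235.4/EI
A unit hogging moment at B produces rotation L₁/(3EI) + L₂/(3EI) = 4.167/EI.
Compatibility: M_B·(L₁+L₂)/(3EI) = θ_0, giving M_B = 56.5 kN·m (hogging).
Span BC, ΣM about C: R_B^{BC}·3.5 = 159.3 + 56.5, so R_B^{BC} = 61.67 kN and R_C = 205 − 61.67 = 143.3 kN.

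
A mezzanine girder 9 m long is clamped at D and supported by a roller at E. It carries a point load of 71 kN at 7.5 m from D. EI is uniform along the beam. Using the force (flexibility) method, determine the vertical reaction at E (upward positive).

R_E = 53.41 kN

Release the roller at E. Primary structure: cantilever fixed at D.
Deflection at E on the released cantilever, summing each load's contribution:
  point load 71 at a = 7.5: Pa²(3L − a)/(6EI) = 12980/EI
Tip deflection under a unit load at E: L³/(3EI) = 243/EI.
Compatibility at E: δ_0 − R_E·δ_{EE} = 0, so R_E = 12980/243 = 53.41 kN.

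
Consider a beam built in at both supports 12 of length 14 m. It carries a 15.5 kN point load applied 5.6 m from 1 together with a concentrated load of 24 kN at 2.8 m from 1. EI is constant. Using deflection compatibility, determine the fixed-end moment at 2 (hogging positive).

M_2 = 31.58 kN·m

Take the two fixed-end moments M_1, M_2 as redundants; the released structure is the simple span 12.
On the primary (simply-supported) span, the end slopes from the loading are:
  at 1: point load 15.5 at a = 5.6: Pab(L + b)/(6LEI) = 194.4/EI
  at 2: point load 15.5 at a = 5.6: Pab(L + a)/(6LEI) = 170.1/EI
  at 1: point load 24 at a = 2.8: Pab(L + b)/(6LEI) = 225.8/EI
  at 2: point load 24 at a = 2.8: Pab(L + a)/(6LEI) = 150.5/EI
  θ_10 = 420.2/EI,  θ_20 = 320.7/EI
Flexibility coefficients: a unit moment at one end gives L/(3EI) there and L/(6EI) at the far end, so f₁₁ = f₂₂ = 4.667/EI and f₁₂ = f₂₁ = 2.333/EI.
Compatibility — zero rotation at each built-in end:
  4.667 M_1 + 2.333 M_2 = 420.2
  2.333 M_1 + 4.667 M_2 = 320.7
Solving the pair gives M_1 = 74.26 kN·m and M_2 = 31.58 kN·m (hogging).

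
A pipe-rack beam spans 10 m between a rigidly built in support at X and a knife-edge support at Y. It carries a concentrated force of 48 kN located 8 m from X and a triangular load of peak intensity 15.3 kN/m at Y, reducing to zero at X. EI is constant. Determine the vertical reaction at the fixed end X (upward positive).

R_X = 48.63 kN

Remove the prop at Y; the released (primary) structure is a cantilever built in at X.
Primary-structure tip deflection at Y by superposition:
  point load 48 at a = 8: Pa²(3L − a)/(6EI) = 11264/EI
  triangular load, peak 15.3 at the free end: 11w₀L⁴/(120EI) = 14025/EI
  δ_0 = 25289/EI
Flexibility coefficient — unit upward force at Y: δ_{YY} = L³/(3EI) = 333.3/EI.
The prop prevents deflection at Y: R_Y = δ_0/δ_{YY} = 25289/333.3 = 75.87 kN.
Vertical equilibrium: R_X = ΣP − R_Y = 124.5 − 75.87 = 48.63 kN.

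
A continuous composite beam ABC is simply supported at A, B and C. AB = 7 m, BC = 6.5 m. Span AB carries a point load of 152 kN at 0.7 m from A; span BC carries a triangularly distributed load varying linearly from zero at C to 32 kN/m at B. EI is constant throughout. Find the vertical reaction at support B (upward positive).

Release continuity at B by inserting a hinge; the redundant is the internal moment M_B. The primary structure is two simply-supported spans AB and BC.
Discontinuity in slope at B on the released structure — sum the simple-span end rotations:
  span AB: point load 152 at a = 0.7: Pab(L + a)/(6LEI) = 122.9/EI
  span BC: triangular load, peak 32: w₀L³/(45EI) = 195.3/EI
  relative rotation θ_0 = (122.9 + 195.3)/EI = 318.2/EI
A unit hogging moment at B produces rotation L₁/(3EI) + L₂/(3EI) = 4.5/EI.
Slope continuity at B: θ_0 = M_B·4.5/EI, so M_B = 318.2/4.5 = 70.71 kN·m (hogging).
Span AB, ΣM about A with M_B applied at B: R_B^{AB}·7 = 106.4 + 70.71, so R_B^{AB} = 25.3 kN and R_A = 152 − 25.3 = 126.7 kN.
Span BC, ΣM about C: R_B^{BC}·6.5 = 450.7 + 70.71, so R_B^{BC} = 80.21 kN and R_C = 104 − 80.21 = 23.79 kN.
R_B = 25.3 + 80.21 = 105.5 kN.

R_B = 105.5 kN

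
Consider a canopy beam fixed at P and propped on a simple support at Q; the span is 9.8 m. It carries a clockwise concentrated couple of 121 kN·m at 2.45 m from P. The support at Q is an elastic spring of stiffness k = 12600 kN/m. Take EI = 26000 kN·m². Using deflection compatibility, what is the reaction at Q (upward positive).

Release the roller at Q. Primary structure: cantilever fixed at P.
Free-end deflection of the primary structure under the applied loading (downward +):
  clockwise couple 121 at a = 2.45: M₀a(2L − a)/(2EI) = 2542/EI
Tip deflection under a unit load at Q: L³/(3EI) = 313.7/EI.
With EI = 26000 kN·m²: δ_0 = 0.097771 m and δ_{QQ} = 0.012067 m/kN.
Compatibility — the spring shortens by R_Q/k under the reaction it provides: δ_0 − R_Q·δ_{QQ} = R_Q/k. With 1/k = 0.000079 m/kN, R_Q = δ_0 / (δ_{QQ} + 1/k) = 0.097771 / (0.012067 + 0.000079) = 8.05 kN.

R_Q = 8.05 kN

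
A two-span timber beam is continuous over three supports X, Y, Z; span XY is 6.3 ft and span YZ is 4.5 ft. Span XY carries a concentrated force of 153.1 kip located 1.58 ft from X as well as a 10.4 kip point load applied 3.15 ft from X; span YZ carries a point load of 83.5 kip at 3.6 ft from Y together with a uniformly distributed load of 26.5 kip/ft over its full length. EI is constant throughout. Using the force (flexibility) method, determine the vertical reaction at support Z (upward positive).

R_Z = 100.6 kip

Release continuity at Y by inserting a hinge; the redundant is the internal moment M_Y. The primary structure is two simply-supported spans XY and YZ.
End slopes at the hinge Y, treating each span as simply supported:
  span XY: point load 153.1 at a = 1.58: Pab(L + a)/(6LEI) = 238/EI
  span XY: point load 10.4 at a = 3.15: Pab(L + a)/(6LEI) = 25.8/EI
  span YZ: point load 83.5 at a = 3.6: Pab(L + b)/(6LEI) = 54.11/EI
  span YZ: UDL 26.5: wL³/(24EI) = 100.6/EI
  relative rotation θ_0 = (263.8 + 154.7)/EI = 418.5/EI
A unit hogging moment at Y produces rotation L₁/(3EI) + L₂/(3EI) = 3.6/EI.
Slope continuity at Y: θ_0 = M_Y·3.6/EI, so M_Y = 418.5/3.6 = 116.3 kip·ft (hogging).
Span YZ, ΣM about Z: R_Y^{YZ}·4.5 = 343.5 + 116.3, so R_Y^{YZ} = 102.2 kip and R_Z = 202.8 − 102.2 = 100.6 kip.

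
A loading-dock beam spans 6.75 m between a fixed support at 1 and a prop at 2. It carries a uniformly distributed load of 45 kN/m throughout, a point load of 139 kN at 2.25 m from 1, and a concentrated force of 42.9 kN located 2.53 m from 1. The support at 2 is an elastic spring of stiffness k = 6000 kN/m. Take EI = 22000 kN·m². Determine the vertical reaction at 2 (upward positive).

Choose R_2 as the redundant. The primary structure is the cantilever fixed at 1.
Downward deflection at the released point 2 due to the loads:
  UDL 45: wL⁴/(8EI) = 11677/EI
  point load 139 at a = 2.25: Pa²(3L − a)/(6EI) = 2111/EI
  point load 42.9 at a = 2.53: Pa²(3L − a)/(6EI) = 811/EI
  δ_0 = 14599/EI
Tip deflection under a unit load at 2: L³/(3EI) = 102.5/EI.
With EI = 22000 kN·m²: δ_0 = 0.6636 m and δ_{22} = 0.00466 m/kN.
Compatibility — the spring shortens by R_2/k under the reaction it provides: δ_0 − R_2·δ_{22} = R_2/k. With 1/k = 0.000167 m/kN, R_2 = δ_0 / (δ_{22} + 1/k) = 0.6636 / (0.00466 + 0.000167) = 137.5 kN.

R_2 = 137.5 kN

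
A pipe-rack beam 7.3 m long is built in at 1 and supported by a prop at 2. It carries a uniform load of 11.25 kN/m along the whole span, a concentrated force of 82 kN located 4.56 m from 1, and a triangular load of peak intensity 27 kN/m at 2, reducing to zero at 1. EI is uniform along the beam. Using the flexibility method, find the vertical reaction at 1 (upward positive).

R_1 = 139.7 kN

Take the reaction at 2 as the redundant and release it; the primary structure is a cantilever fixed at 1.
Downward deflection at the released point 2 due to the loads:
  UDL 11.25: wL⁴/(8EI) = 3994/EI
  point load 82 at a = 4.56: Pa²(3L − a)/(6EI) = 4928/EI
  triangular load, peak 27 at the free end: 11w₀L⁴/(120EI) = 7029/EI
  δ_0 = 15950/EI
Flexibility coefficient — unit upward force at 2: δ_{22} = L³/(3EI) = 129.7/EI.
Compatibility at 2: δ_0 − R_2·δ_{22} = 0, so R_2 = 15950/129.7 = 123 kN.
Vertical equilibrium: R_1 = ΣP − R_2 = 262.7 − 123 = 139.7 kN.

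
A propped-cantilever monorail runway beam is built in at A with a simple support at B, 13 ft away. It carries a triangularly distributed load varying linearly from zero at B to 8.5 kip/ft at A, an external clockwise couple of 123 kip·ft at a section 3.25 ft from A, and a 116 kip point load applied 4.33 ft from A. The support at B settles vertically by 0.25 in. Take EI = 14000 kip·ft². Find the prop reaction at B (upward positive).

Choose R_B as the redundant. The primary structure is the cantilever fixed at A.
Downward deflection at the released point B due to the loads:
  triangular load, peak 8.5 at the fixed end: w₀L⁴/(30EI) = 8092/EI
  clockwise couple 123 at a = 3.25: M₀a(2L − a)/(2EI) = 4547/EI
  point load 116 at a = 4.33: Pa²(3L − a)/(6EI) = 12567/EI
  δ_0 = 25207/EI
Flexibility coefficient — unit upward force at B: δ_{BB} = L³/(3EI) = 732.3/EI.
With EI = 14000 kip·ft²: δ_0 = 1.8005 ft and δ_{BB} = 0.05231 ft/kip.
Compatibility — the beam at B must follow the support down by 0.02083 ft: δ_0 − R_B·δ_{BB} = 0.02083, so R_B = (1.8005 − 0.02083)/0.05231 = 34.02 kip.

R_B = 34.02 kip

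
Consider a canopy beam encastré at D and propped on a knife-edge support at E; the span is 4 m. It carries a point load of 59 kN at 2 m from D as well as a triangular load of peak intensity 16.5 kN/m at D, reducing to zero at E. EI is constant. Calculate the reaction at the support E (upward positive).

Release the roller at E. Primary structure: cantilever fixed at D.
Deflection at E on the released cantilever, summing each load's contribution:
  point load 59 at a = 2: Pa²(3L − a)/(6EI) = 393.3/EI
  triangular load, peak 16.5 at the fixed end: w₀L⁴/(30EI) = 140.8/EI
  δ_0 = 534.1/EI
Flexibility coefficient — unit upward force at E: δ_{EE} = L³/(3EI) = 21.33/EI.
Compatibility at E: δ_0 − R_E·δ_{EE} = 0, so R_E = 534.1/21.33 = 25.04 kN.

R_E = 25.04 kN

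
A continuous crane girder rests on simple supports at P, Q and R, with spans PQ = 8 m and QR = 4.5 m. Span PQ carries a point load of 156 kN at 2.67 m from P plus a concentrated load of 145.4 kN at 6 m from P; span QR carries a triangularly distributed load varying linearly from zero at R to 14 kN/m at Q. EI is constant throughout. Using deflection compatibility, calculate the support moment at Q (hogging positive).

Release continuity at Q by inserting a hinge; the redundant is the internal moment M_Q. The primary structure is two simply-supported spans PQ and QR.
Rotations at Q on the released spans (each span's end-slope, ×1/EI):
  span PQ: point load 156 at a = 2.67: Pab(L + a)/(6LEI) = 493.5/EI
  span PQ: point load 145.4 at a = 6: Pab(L + a)/(6LEI) = 508.9/EI
  span QR: triangular load, peak 14: w₀L³/(45EI) = 28.35/EI
  relative rotation θ_0 = (1002 + 28.35)/EI = 1031/EI
A unit hogging moment at Q produces rotation L₁/(3EI) + L₂/(3EI) = 4.167/EI.
Compatibility: M_Q·(L₁+L₂)/(3EI) = θ_0, giving M_Q = 247.4 kN·m (hogging).

M_Q = 247.4 kN·m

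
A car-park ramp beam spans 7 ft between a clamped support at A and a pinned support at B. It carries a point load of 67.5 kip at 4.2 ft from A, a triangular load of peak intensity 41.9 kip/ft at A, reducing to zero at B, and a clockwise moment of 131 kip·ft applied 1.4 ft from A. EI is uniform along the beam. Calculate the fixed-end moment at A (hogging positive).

M_A = 276.5 kip·ft

Take the reaction at B as the redundant and release it; the primary structure is a cantilever fixed at A.
Deflection at B on the released cantilever, summing each load's contribution:
  point load 67.5 at a = 4.2: Pa²(3L − a)/(6EI) = 3334/EI
  triangular load, peak 41.9 at the fixed end: w₀L⁴/(30EI) = 3353/EI
  clockwise couple 131 at a = 1.4: M₀a(2L − a)/(2EI) = 1155/EI
  δ_0 = 7843/EI
Tip deflection under a unit load at B: L³/(3EI) = 114.3/EI.
Compatibility at B: δ_0 − R_B·δ_{BB} = 0, so R_B = 7843/114.3 = 68.6 kip.
Moment equilibrium about A: M_A = Σ(load moments about A) − R_B·L = 756.7 − 68.6×7 = 276.5 kip·ft.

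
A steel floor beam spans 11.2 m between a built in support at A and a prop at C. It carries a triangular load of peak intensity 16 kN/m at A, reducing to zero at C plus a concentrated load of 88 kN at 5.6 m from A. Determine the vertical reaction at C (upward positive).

Remove the prop at C; the released (primary) structure is a cantilever built in at A.
Primary-structure tip deflection at C by superposition:
  triangular load, peak 16 at the fixed end: w₀L⁴/(30EI) = 8392/EI
  point load 88 at a = 5.6: Pa²(3L − a)/(6EI) = 12879/EI
  δ_0 = 21271/EI
Flexibility coefficient — unit upward force at C: δ_{CC} = L³/(3EI) = 468.3/EI.
Compatibility at C: δ_0 − R_C·δ_{CC} = 0, so R_C = 21271/468.3 = 45.42 kN.

R_C = 45.42 kN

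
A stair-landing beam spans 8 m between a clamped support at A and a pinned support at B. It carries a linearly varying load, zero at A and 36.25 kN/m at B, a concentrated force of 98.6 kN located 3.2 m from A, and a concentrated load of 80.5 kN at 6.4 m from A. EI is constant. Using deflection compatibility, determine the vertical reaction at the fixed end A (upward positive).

R_A = 167.2 kN

Take the reaction at B as the redundant and release it; the primary structure is a cantilever fixed at A.
Deflection at B on the released cantilever, summing each load's contribution:
  triangular load, peak 36.25 at the free end: 11w₀L⁴/(120EI) = 13611/EI
  point load 98.6 at a = 3.2: Pa²(3L − a)/(6EI) = 3500/EI
  point load 80.5 at a = 6.4: Pa²(3L − a)/(6EI) = 9672/EI
  δ_0 = 26783/EI
Flexibility coefficient — unit upward force at B: δ_{BB} = L³/(3EI) = 170.7/EI.
The prop prevents deflection at B: R_B = δ_0/δ_{BB} = 26783/170.7 = 156.9 kN.
Vertical equilibrium: R_A = ΣP − R_B = 324.1 − 156.9 = 167.2 kN.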